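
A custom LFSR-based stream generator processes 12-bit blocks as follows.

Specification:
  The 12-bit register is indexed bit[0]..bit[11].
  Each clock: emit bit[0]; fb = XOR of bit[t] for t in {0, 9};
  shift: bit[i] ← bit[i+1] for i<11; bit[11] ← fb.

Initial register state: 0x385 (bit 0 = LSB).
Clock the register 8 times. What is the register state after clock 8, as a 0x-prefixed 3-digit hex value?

reg_0 = 0x385
clock 1: out=1, reg = 0x1C2
clock 2: out=0, reg = 0x0E1
clock 3: out=1, reg = 0x870
clock 4: out=0, reg = 0x438
clock 5: out=0, reg = 0x21C
clock 6: out=0, reg = 0x90E
clock 7: out=0, reg = 0x487
clock 8: out=1, reg = 0xA43

0xA43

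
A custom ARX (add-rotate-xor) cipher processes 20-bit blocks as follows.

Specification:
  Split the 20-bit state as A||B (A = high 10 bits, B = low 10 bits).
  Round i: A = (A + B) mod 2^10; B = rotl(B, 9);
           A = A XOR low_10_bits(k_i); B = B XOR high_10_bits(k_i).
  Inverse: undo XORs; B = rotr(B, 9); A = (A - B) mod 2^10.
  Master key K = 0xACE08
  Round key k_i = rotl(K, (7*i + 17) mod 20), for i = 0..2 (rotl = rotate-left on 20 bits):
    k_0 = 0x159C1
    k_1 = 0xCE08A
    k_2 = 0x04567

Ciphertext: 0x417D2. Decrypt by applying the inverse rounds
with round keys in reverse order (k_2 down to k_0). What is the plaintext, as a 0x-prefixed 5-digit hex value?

0x30A50

s_0 = ciphertext = 0x417D2
s_1 = InvRound(s_0, k_2) = 0x36F87
s_2 = InvRound(s_1, k_1) = 0xB4D7E
s_3 = InvRound(s_2, k_0) = 0x30A50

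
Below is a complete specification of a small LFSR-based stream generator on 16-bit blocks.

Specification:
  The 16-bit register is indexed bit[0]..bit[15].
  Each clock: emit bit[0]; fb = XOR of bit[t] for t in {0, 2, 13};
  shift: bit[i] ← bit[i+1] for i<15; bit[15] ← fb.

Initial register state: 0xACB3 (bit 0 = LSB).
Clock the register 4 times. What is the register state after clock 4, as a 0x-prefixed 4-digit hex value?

0xAACB

reg_0 = 0xACB3
clock 1: out=1, reg = 0x5659
clock 2: out=1, reg = 0xAB2C
clock 3: out=0, reg = 0x5596
clock 4: out=0, reg = 0xAACB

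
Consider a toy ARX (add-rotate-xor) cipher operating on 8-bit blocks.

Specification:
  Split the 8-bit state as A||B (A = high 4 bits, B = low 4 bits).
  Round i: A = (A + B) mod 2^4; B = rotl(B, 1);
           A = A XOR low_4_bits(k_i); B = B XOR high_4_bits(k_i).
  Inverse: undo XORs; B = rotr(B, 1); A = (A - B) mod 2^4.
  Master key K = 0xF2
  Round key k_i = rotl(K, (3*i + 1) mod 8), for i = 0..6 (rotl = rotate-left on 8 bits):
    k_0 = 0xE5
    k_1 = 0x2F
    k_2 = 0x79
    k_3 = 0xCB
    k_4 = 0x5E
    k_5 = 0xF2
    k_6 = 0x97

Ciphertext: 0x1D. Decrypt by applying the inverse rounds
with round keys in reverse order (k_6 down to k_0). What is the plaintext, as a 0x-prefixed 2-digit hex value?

s_0 = ciphertext = 0x1D
s_1 = InvRound(s_0, k_6) = 0x42
s_2 = InvRound(s_1, k_5) = 0x8E
s_3 = InvRound(s_2, k_4) = 0x9D
s_4 = InvRound(s_3, k_3) = 0xA8
s_5 = InvRound(s_4, k_2) = 0x4F
s_6 = InvRound(s_5, k_1) = 0xDE
s_7 = InvRound(s_6, k_0) = 0x80

0x80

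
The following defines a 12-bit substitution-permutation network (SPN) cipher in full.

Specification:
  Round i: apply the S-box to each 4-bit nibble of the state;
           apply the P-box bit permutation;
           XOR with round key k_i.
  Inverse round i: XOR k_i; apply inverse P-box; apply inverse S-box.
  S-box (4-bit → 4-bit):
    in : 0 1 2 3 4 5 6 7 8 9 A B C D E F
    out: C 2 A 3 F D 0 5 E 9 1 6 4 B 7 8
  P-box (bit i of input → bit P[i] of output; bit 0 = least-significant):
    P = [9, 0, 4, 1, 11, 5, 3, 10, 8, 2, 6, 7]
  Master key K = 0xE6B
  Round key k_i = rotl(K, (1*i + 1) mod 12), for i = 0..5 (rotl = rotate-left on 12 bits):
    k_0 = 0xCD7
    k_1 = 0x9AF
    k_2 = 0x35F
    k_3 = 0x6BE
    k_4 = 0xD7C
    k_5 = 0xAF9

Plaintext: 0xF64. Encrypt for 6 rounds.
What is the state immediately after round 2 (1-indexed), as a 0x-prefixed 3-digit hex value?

0x6D0

s_0 = plaintext = 0xF64
s_1 = Round(s_0, k_0) = 0xE44
s_2 = Round(s_1, k_1) = 0x6D0
s_3 = Round(s_2, k_2) = 0xF6D
s_4 = Round(s_3, k_3) = 0x43D
s_5 = Round(s_4, k_4) = 0x69B
s_6 = Round(s_5, k_5) = 0x6E8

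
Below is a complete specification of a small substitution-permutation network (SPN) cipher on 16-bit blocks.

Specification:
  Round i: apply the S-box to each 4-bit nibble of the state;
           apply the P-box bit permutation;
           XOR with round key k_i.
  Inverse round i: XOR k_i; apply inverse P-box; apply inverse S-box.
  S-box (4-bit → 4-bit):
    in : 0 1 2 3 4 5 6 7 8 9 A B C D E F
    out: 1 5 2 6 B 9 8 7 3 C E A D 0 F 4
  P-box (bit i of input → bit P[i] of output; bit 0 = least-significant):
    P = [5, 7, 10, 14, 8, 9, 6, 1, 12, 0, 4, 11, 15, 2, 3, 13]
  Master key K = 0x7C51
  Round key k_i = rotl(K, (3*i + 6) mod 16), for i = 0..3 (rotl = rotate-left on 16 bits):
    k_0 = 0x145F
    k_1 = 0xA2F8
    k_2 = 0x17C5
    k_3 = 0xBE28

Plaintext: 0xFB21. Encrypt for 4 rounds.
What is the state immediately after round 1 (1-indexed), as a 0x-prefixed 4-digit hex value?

0x1A76

s_0 = plaintext = 0xFB21
s_1 = Round(s_0, k_0) = 0x1A76
s_2 = Round(s_1, k_1) = 0x69A1
s_3 = Round(s_2, k_2) = 0x39B7
s_4 = Round(s_3, k_3) = 0xB096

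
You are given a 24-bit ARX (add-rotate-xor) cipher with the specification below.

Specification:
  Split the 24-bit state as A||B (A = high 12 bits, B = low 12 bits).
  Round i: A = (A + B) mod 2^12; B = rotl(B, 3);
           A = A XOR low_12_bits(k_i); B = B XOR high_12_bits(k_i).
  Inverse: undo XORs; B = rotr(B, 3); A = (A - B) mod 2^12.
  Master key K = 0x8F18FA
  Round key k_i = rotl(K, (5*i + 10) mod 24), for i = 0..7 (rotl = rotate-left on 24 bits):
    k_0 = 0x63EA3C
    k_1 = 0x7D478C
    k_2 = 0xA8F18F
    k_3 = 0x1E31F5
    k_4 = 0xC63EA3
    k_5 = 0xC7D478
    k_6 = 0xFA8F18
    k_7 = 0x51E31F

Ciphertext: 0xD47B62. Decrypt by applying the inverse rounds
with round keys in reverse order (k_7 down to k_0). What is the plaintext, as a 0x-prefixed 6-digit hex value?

0x1FA780

s_0 = ciphertext = 0xD47B62
s_1 = InvRound(s_0, k_7) = 0x4899CF
s_2 = InvRound(s_1, k_6) = 0xCC5ECC
s_3 = InvRound(s_2, k_5) = 0x667256
s_4 = InvRound(s_3, k_4) = 0xCFEBC6
s_5 = InvRound(s_4, k_3) = 0x1C7B44
s_6 = InvRound(s_5, k_2) = 0xA0F639
s_7 = InvRound(s_6, k_1) = 0x346A3D
s_8 = InvRound(s_7, k_0) = 0x1FA780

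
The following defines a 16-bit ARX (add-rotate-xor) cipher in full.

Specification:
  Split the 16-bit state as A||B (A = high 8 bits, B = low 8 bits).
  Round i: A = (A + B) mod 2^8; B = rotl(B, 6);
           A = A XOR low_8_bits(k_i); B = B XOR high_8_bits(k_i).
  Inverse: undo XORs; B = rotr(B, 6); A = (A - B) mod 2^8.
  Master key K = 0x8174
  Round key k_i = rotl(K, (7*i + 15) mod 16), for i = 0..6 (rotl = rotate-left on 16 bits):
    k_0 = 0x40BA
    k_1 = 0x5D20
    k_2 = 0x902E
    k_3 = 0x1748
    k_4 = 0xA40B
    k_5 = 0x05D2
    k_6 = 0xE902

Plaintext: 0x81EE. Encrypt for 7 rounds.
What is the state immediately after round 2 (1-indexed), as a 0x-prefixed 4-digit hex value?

s_0 = plaintext = 0x81EE
s_1 = Round(s_0, k_0) = 0xD5FB
s_2 = Round(s_1, k_1) = 0xF0A3
s_3 = Round(s_2, k_2) = 0xBD78
s_4 = Round(s_3, k_3) = 0x7D09
s_5 = Round(s_4, k_4) = 0x8DE6
s_6 = Round(s_5, k_5) = 0xA1BC
s_7 = Round(s_6, k_6) = 0x5FC6

0xF0A3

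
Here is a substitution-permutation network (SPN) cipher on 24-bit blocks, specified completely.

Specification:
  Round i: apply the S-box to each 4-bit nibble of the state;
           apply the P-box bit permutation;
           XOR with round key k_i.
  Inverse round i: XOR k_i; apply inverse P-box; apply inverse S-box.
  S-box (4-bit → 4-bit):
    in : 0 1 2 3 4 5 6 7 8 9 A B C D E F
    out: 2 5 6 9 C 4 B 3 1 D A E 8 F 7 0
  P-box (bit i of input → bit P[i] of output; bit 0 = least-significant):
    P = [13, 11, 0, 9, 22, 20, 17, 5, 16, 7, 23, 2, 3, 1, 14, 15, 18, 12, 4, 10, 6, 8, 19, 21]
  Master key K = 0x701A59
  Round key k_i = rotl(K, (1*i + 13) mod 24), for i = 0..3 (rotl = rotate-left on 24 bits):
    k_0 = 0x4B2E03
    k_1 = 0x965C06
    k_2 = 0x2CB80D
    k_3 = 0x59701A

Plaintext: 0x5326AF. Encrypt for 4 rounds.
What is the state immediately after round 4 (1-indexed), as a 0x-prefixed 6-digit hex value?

0xAC66E8

s_0 = plaintext = 0x5326AF
s_1 = Round(s_0, k_0) = 0x566AA5
s_2 = Round(s_1, k_1) = 0x8AC8A9
s_3 = Round(s_2, k_2) = 0x3D0E6C
s_4 = Round(s_3, k_3) = 0xAC66E8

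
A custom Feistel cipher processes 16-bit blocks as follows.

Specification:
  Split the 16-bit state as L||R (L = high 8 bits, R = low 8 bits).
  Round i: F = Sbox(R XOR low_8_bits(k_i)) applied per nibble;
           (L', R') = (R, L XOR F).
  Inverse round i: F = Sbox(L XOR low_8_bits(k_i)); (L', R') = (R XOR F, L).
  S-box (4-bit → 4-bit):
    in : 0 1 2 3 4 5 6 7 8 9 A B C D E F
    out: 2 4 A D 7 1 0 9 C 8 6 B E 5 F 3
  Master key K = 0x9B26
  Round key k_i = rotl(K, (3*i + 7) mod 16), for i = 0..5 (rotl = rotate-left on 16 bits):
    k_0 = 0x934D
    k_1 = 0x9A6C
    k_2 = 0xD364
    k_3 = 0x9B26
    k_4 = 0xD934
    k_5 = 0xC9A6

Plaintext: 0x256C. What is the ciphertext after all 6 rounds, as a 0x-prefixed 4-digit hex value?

s_0 = plaintext = 0x256C
s_1 = Round(s_0, k_0) = 0x6C81
s_2 = Round(s_1, k_1) = 0x8199
s_3 = Round(s_2, k_2) = 0x99B4
s_4 = Round(s_3, k_3) = 0xB413
s_5 = Round(s_4, k_4) = 0x131D
s_6 = Round(s_5, k_5) = 0x1DA8

0x1DA8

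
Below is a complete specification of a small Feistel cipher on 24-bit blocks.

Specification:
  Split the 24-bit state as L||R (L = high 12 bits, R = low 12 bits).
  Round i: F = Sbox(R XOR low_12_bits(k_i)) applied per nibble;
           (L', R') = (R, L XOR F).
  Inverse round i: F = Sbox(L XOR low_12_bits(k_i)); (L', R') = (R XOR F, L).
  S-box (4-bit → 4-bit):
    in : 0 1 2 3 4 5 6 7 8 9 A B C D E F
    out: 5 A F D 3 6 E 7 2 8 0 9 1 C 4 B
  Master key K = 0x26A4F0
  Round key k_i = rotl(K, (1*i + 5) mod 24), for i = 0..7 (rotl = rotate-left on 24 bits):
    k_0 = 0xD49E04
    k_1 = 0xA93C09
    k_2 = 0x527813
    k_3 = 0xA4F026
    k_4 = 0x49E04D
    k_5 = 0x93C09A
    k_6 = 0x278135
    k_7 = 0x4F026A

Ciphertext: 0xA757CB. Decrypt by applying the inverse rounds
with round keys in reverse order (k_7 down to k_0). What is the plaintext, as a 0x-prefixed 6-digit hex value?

0x63F86A

s_0 = ciphertext = 0xA757CB
s_1 = InvRound(s_0, k_7) = 0x560A75
s_2 = InvRound(s_1, k_6) = 0x913560
s_3 = InvRound(s_2, k_5) = 0xD48913
s_4 = InvRound(s_3, k_4) = 0x545D48
s_5 = InvRound(s_4, k_3) = 0xBA5545
s_6 = InvRound(s_5, k_2) = 0x8DBBA5
s_7 = InvRound(s_6, k_1) = 0x86A8DB
s_8 = InvRound(s_7, k_0) = 0x63F86A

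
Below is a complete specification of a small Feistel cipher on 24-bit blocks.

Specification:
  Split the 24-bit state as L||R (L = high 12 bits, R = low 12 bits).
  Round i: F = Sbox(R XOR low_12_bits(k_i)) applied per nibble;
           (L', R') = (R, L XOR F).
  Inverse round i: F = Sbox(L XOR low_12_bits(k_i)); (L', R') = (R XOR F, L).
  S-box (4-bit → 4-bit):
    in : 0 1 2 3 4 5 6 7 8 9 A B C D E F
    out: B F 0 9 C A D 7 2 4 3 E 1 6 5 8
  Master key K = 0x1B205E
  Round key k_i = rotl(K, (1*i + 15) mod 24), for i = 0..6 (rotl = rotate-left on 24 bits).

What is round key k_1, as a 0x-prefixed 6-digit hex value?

0x5E1B20

K = 0x1B205E
k_0 = rotl(K, (1*0+15) mod 24) = rotl(K, 15) = 0x2F0D90
k_1 = rotl(K, (1*1+15) mod 24) = rotl(K, 16) = 0x5E1B20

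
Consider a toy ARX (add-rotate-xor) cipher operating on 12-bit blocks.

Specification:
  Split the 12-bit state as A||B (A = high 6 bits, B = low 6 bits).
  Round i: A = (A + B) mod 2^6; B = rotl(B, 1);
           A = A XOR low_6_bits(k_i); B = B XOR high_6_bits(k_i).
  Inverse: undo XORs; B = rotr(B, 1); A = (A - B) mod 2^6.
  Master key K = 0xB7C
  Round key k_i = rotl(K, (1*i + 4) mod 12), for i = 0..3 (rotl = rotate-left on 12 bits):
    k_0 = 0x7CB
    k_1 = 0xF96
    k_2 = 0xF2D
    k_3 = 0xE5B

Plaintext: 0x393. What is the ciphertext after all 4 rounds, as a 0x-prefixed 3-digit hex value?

s_0 = plaintext = 0x393
s_1 = Round(s_0, k_0) = 0xAB9
s_2 = Round(s_1, k_1) = 0xD4D
s_3 = Round(s_2, k_2) = 0xBE6
s_4 = Round(s_3, k_3) = 0x3B4

0x3B4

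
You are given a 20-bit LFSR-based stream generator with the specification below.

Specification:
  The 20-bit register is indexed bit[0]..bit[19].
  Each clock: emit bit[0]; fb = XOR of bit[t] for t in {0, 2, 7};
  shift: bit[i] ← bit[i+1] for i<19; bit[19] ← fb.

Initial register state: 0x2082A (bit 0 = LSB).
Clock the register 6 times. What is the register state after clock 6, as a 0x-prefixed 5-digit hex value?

reg_0 = 0x2082A
clock 1: out=0, reg = 0x10415
clock 2: out=1, reg = 0x0820A
clock 3: out=0, reg = 0x04105
clock 4: out=1, reg = 0x02082
clock 5: out=0, reg = 0x81041
clock 6: out=1, reg = 0xC0820

0xC0820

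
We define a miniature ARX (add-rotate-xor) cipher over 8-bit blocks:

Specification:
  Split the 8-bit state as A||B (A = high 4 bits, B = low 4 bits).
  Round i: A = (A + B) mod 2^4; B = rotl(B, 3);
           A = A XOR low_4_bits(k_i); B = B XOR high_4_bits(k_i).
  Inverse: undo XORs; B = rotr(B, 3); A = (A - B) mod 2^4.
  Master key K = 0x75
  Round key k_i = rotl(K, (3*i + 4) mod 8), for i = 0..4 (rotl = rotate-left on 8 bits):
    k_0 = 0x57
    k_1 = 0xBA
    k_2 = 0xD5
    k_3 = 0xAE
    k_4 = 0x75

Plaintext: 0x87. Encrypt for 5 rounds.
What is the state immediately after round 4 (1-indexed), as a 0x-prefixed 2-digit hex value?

s_0 = plaintext = 0x87
s_1 = Round(s_0, k_0) = 0x8E
s_2 = Round(s_1, k_1) = 0xCC
s_3 = Round(s_2, k_2) = 0xDB
s_4 = Round(s_3, k_3) = 0x67
s_5 = Round(s_4, k_4) = 0x8C

0x67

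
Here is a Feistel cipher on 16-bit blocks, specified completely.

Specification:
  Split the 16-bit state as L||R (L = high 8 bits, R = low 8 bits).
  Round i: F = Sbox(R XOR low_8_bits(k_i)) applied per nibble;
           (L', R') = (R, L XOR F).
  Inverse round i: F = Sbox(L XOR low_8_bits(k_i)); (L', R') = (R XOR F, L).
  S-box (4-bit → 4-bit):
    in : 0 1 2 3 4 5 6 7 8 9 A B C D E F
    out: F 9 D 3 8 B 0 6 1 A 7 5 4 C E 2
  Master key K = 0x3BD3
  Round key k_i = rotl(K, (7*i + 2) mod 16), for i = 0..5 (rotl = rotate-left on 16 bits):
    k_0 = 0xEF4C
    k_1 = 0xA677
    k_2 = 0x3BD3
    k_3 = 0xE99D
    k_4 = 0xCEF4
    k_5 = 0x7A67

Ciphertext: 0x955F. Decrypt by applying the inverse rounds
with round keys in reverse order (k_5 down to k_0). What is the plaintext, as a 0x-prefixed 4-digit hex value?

s_0 = ciphertext = 0x955F
s_1 = InvRound(s_0, k_5) = 0x7295
s_2 = InvRound(s_1, k_4) = 0x8572
s_3 = InvRound(s_2, k_3) = 0xE385
s_4 = InvRound(s_3, k_2) = 0xBAE3
s_5 = InvRound(s_4, k_1) = 0xAFBA
s_6 = InvRound(s_5, k_0) = 0x59AF

0x59AF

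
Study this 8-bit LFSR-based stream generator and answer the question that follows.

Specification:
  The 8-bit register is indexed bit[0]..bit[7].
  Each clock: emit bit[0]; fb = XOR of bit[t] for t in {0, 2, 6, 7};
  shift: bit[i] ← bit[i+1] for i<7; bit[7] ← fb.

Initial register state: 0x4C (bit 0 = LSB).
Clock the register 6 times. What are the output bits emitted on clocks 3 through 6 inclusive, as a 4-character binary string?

reg_0 = 0x4C
clock 1: out=0, reg = 0x26
clock 2: out=0, reg = 0x93
clock 3: out=1, reg = 0x49
clock 4: out=1, reg = 0x24
clock 5: out=0, reg = 0x92
clock 6: out=0, reg = 0xC9

1100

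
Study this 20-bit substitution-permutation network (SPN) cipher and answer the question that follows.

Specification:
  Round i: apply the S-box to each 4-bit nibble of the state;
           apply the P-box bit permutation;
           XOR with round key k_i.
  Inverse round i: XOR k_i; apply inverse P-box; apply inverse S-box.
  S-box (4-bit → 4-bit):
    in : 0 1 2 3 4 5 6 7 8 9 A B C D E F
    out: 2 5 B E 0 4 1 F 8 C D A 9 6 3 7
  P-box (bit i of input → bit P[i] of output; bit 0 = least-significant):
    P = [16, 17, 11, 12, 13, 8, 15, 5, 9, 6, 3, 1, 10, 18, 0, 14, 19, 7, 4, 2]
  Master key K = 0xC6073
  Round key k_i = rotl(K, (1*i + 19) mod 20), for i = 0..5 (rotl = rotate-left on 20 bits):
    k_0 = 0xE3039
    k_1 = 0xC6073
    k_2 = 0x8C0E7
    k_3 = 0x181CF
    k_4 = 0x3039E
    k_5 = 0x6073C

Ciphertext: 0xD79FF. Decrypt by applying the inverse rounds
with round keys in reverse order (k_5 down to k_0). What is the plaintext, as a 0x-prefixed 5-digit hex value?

s_0 = ciphertext = 0xD79FF
s_1 = InvRound(s_0, k_5) = 0xEA267
s_2 = InvRound(s_1, k_4) = 0xFDD76
s_3 = InvRound(s_2, k_3) = 0xF7583
s_4 = InvRound(s_3, k_2) = 0x8E072
s_5 = InvRound(s_4, k_1) = 0x4D454
s_6 = InvRound(s_5, k_0) = 0xCADA0

0xCADA0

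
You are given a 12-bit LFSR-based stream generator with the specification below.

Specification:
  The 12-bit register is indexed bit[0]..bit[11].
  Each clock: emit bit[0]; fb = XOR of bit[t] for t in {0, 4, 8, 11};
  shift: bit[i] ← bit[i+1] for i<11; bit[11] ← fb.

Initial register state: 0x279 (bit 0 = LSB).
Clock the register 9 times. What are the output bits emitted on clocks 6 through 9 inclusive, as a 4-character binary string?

1100

reg_0 = 0x279
clock 1: out=1, reg = 0x13C
clock 2: out=0, reg = 0x09E
clock 3: out=0, reg = 0x84F
clock 4: out=1, reg = 0x427
clock 5: out=1, reg = 0xA13
clock 6: out=1, reg = 0xD09
clock 7: out=1, reg = 0xE84
clock 8: out=0, reg = 0xF42
clock 9: out=0, reg = 0x7A1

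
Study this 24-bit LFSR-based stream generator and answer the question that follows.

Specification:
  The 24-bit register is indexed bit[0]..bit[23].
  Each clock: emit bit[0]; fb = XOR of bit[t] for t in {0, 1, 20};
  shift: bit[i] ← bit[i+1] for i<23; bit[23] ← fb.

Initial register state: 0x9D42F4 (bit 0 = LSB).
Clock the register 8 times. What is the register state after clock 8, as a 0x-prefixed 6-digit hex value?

0xF79D42

reg_0 = 0x9D42F4
clock 1: out=0, reg = 0xCEA17A
clock 2: out=0, reg = 0xE750BD
clock 3: out=1, reg = 0xF3A85E
clock 4: out=0, reg = 0x79D42F
clock 5: out=1, reg = 0xBCEA17
clock 6: out=1, reg = 0xDE750B
clock 7: out=1, reg = 0xEF3A85
clock 8: out=1, reg = 0xF79D42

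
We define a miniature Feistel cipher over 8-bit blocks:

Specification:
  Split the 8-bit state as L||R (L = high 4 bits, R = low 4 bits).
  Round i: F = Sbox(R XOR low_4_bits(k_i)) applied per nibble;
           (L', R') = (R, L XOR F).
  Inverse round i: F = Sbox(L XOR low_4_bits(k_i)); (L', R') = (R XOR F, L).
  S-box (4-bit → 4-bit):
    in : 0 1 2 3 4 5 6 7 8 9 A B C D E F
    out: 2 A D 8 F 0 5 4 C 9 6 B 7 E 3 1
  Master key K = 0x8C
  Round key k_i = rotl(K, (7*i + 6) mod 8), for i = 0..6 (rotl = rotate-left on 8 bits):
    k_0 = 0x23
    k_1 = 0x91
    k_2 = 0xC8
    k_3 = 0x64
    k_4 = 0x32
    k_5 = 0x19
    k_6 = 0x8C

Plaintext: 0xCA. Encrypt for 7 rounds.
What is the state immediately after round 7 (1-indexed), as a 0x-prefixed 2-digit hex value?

0x09

s_0 = plaintext = 0xCA
s_1 = Round(s_0, k_0) = 0xA5
s_2 = Round(s_1, k_1) = 0x55
s_3 = Round(s_2, k_2) = 0x5B
s_4 = Round(s_3, k_3) = 0xB4
s_5 = Round(s_4, k_4) = 0x4E
s_6 = Round(s_5, k_5) = 0xE0
s_7 = Round(s_6, k_6) = 0x09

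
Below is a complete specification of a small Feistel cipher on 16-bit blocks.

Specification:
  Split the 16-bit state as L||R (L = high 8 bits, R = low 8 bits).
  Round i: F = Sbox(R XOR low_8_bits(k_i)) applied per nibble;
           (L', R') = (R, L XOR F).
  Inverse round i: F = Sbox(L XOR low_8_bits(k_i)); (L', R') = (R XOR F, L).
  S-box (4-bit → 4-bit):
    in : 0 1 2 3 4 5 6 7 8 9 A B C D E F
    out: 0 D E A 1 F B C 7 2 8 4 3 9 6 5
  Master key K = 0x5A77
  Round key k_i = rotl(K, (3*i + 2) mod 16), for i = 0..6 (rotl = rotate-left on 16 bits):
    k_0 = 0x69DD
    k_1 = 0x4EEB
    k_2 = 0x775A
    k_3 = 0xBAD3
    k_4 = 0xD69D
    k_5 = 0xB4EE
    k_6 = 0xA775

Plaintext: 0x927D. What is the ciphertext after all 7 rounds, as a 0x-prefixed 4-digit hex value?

s_0 = plaintext = 0x927D
s_1 = Round(s_0, k_0) = 0x7D12
s_2 = Round(s_1, k_1) = 0x122F
s_3 = Round(s_2, k_2) = 0x2FDD
s_4 = Round(s_3, k_3) = 0xDD29
s_5 = Round(s_4, k_4) = 0x299C
s_6 = Round(s_5, k_5) = 0x9CE7
s_7 = Round(s_6, k_6) = 0xE7B2

0xE7B2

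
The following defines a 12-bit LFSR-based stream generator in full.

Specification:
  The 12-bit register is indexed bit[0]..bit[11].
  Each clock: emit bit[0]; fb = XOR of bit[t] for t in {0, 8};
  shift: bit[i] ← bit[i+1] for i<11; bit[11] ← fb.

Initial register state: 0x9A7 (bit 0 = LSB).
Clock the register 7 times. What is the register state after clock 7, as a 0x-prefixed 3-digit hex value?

0x9D3

reg_0 = 0x9A7
clock 1: out=1, reg = 0x4D3
clock 2: out=1, reg = 0xA69
clock 3: out=1, reg = 0xD34
clock 4: out=0, reg = 0xE9A
clock 5: out=0, reg = 0x74D
clock 6: out=1, reg = 0x3A6
clock 7: out=0, reg = 0x9D3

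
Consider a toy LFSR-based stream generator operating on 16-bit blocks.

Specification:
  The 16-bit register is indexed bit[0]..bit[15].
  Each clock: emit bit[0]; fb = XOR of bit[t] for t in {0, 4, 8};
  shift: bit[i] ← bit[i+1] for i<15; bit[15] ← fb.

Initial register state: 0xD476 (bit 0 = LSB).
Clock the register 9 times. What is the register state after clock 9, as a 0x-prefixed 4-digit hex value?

0x72EA

reg_0 = 0xD476
clock 1: out=0, reg = 0xEA3B
clock 2: out=1, reg = 0x751D
clock 3: out=1, reg = 0xBA8E
clock 4: out=0, reg = 0x5D47
clock 5: out=1, reg = 0x2EA3
clock 6: out=1, reg = 0x9751
clock 7: out=1, reg = 0xCBA8
clock 8: out=0, reg = 0xE5D4
clock 9: out=0, reg = 0x72EA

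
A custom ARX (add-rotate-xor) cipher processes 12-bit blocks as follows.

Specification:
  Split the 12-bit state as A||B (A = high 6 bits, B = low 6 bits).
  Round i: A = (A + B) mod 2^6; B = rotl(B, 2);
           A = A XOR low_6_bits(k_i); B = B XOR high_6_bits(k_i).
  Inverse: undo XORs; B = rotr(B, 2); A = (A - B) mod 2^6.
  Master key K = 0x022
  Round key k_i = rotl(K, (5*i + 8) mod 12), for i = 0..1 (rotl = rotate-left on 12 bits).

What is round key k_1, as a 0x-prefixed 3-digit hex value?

0x044

K = 0x022
k_0 = rotl(K, (5*0+8) mod 12) = rotl(K, 8) = 0x202
k_1 = rotl(K, (5*1+8) mod 12) = rotl(K, 1) = 0x044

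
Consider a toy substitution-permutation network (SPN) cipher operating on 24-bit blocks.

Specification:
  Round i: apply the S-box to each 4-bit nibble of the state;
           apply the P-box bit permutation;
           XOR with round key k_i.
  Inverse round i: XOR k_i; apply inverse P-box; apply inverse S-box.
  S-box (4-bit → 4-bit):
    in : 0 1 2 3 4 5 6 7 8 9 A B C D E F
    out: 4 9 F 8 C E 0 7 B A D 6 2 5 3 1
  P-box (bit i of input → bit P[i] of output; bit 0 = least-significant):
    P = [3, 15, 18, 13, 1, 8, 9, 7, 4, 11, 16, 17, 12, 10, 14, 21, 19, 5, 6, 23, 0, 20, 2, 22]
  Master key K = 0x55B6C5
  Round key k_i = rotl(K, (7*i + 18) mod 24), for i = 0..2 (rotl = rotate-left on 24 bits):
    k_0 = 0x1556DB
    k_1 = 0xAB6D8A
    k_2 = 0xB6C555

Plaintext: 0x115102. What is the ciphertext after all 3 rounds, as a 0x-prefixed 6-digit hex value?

s_0 = plaintext = 0x115102
s_1 = Round(s_0, k_0) = 0xFBB0C2
s_2 = Round(s_1, k_1) = 0xAE88E3
s_3 = Round(s_2, k_2) = 0xDCF862

0xDCF862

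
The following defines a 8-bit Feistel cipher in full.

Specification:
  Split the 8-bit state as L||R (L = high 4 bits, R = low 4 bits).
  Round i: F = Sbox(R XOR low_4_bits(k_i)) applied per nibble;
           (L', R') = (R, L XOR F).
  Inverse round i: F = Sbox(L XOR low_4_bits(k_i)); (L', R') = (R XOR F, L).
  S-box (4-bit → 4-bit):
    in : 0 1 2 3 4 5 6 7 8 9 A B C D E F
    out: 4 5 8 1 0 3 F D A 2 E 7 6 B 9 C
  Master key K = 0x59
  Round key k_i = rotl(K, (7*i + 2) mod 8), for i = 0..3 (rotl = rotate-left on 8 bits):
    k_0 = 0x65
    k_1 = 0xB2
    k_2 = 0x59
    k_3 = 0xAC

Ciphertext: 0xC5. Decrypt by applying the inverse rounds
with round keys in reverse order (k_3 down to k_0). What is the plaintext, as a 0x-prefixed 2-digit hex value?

s_0 = ciphertext = 0xC5
s_1 = InvRound(s_0, k_3) = 0x1C
s_2 = InvRound(s_1, k_2) = 0x61
s_3 = InvRound(s_2, k_1) = 0x16
s_4 = InvRound(s_3, k_0) = 0x61

0x61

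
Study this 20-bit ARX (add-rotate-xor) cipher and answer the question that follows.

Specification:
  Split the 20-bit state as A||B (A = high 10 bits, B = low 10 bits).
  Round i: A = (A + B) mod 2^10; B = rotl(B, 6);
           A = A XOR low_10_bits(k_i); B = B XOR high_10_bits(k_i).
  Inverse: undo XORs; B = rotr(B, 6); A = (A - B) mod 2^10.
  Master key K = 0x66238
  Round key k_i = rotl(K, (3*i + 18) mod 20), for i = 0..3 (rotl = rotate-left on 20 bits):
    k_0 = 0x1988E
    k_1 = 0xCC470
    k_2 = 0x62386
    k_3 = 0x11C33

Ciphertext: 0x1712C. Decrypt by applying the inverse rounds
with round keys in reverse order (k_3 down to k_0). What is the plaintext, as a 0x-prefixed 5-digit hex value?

0x1675A

s_0 = ciphertext = 0x1712C
s_1 = InvRound(s_0, k_3) = 0x6EAB5
s_2 = InvRound(s_1, k_2) = 0x983DC
s_3 = InvRound(s_2, k_1) = 0xCF6D3
s_4 = InvRound(s_3, k_0) = 0x1675A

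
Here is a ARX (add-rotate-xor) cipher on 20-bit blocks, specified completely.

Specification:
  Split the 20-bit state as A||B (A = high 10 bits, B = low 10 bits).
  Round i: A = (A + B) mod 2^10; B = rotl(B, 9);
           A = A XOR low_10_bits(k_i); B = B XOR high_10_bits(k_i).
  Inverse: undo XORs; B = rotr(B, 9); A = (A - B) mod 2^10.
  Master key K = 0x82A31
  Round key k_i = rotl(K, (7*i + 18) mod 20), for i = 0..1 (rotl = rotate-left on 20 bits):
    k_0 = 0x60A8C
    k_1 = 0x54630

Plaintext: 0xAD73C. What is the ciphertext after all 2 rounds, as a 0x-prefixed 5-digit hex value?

0x6A55F

s_0 = plaintext = 0xAD73C
s_1 = Round(s_0, k_0) = 0xDF41C
s_2 = Round(s_1, k_1) = 0x6A55F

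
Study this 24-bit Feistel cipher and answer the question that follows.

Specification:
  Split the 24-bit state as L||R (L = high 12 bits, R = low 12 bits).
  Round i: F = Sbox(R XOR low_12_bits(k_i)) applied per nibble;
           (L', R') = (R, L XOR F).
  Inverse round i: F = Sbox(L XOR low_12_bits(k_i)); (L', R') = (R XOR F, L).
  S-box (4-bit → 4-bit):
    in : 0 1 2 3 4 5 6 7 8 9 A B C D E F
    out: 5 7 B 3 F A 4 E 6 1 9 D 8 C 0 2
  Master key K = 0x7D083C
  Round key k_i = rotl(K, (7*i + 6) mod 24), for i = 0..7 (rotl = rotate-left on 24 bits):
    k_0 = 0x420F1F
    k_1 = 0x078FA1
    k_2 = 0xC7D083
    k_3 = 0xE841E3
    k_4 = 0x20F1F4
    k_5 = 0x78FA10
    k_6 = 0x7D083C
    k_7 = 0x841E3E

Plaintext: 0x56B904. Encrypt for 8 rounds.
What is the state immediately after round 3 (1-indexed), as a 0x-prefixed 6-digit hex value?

s_0 = plaintext = 0x56B904
s_1 = Round(s_0, k_0) = 0x904116
s_2 = Round(s_1, k_1) = 0x1169DA
s_3 = Round(s_2, k_2) = 0x9DA0B7
s_4 = Round(s_3, k_3) = 0x0B7E75
s_5 = Round(s_4, k_4) = 0xE752D0
s_6 = Round(s_5, k_5) = 0x2D08F0
s_7 = Round(s_6, k_6) = 0x8F0758
s_8 = Round(s_7, k_7) = 0x7589B4

0x9DA0B7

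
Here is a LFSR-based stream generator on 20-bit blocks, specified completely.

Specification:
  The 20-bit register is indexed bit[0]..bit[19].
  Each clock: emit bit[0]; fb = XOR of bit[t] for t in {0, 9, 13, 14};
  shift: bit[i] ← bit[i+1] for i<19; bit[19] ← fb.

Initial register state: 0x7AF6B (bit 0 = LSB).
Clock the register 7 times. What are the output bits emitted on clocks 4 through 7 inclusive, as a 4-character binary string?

reg_0 = 0x7AF6B
clock 1: out=1, reg = 0xBD7B5
clock 2: out=1, reg = 0xDEBDA
clock 3: out=0, reg = 0xEF5ED
clock 4: out=1, reg = 0xF7AF6
clock 5: out=0, reg = 0xFBD7B
clock 6: out=1, reg = 0x7DEBD
clock 7: out=1, reg = 0xBEF5E

1011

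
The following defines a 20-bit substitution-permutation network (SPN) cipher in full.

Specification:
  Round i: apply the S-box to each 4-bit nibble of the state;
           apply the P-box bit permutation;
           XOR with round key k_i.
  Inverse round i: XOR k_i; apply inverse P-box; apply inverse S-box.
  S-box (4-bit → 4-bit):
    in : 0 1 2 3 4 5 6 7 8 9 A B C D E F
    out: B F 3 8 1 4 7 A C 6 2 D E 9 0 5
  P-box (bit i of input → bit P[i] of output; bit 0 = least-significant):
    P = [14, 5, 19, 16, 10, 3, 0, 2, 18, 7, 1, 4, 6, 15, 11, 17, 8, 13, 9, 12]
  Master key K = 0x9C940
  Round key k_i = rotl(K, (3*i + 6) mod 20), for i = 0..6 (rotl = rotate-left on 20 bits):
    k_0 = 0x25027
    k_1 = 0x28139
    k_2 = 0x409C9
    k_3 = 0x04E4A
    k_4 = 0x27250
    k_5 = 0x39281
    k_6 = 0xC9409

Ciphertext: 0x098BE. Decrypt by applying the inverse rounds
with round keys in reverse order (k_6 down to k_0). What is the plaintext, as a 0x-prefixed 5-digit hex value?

0x9E292

s_0 = ciphertext = 0x098BE
s_1 = InvRound(s_0, k_6) = 0xE51B9
s_2 = InvRound(s_1, k_5) = 0xFADA1
s_3 = InvRound(s_2, k_4) = 0xB60F1
s_4 = InvRound(s_3, k_3) = 0x98C6C
s_5 = InvRound(s_4, k_2) = 0x4A2BC
s_6 = InvRound(s_5, k_1) = 0x6328E
s_7 = InvRound(s_6, k_0) = 0x9E292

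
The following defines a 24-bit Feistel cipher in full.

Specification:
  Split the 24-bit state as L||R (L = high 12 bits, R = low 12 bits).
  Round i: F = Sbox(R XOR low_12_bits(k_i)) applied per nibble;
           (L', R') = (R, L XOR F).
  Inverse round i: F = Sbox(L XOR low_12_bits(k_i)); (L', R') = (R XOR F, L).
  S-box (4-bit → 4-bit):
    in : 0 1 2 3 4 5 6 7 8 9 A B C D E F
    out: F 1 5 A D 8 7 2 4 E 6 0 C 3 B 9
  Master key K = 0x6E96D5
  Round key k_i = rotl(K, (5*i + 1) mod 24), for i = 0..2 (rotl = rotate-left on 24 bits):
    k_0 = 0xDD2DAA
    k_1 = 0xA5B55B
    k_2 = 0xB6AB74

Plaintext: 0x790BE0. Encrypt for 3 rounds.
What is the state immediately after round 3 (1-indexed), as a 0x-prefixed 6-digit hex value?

0x3F3404

s_0 = plaintext = 0x790BE0
s_1 = Round(s_0, k_0) = 0xBE0046
s_2 = Round(s_1, k_1) = 0x0463F3
s_3 = Round(s_2, k_2) = 0x3F3404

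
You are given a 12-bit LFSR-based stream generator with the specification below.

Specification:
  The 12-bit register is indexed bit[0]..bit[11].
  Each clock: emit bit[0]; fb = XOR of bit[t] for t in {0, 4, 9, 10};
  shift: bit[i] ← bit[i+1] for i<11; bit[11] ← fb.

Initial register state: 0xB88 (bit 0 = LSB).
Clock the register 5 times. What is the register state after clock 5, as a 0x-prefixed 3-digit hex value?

0x1DC

reg_0 = 0xB88
clock 1: out=0, reg = 0xDC4
clock 2: out=0, reg = 0xEE2
clock 3: out=0, reg = 0x771
clock 4: out=1, reg = 0x3B8
clock 5: out=0, reg = 0x1DC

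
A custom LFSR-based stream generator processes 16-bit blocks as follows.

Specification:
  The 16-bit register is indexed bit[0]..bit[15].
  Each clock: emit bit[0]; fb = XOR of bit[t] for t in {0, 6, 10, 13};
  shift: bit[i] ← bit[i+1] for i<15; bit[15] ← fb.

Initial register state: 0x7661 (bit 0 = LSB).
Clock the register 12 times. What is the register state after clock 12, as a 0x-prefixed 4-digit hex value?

reg_0 = 0x7661
clock 1: out=1, reg = 0x3B30
clock 2: out=0, reg = 0x9D98
clock 3: out=0, reg = 0xCECC
clock 4: out=0, reg = 0x6766
clock 5: out=0, reg = 0xB3B3
clock 6: out=1, reg = 0x59D9
clock 7: out=1, reg = 0x2CEC
clock 8: out=0, reg = 0x9676
clock 9: out=0, reg = 0x4B3B
clock 10: out=1, reg = 0xA59D
clock 11: out=1, reg = 0xD2CE
clock 12: out=0, reg = 0xE967

0xE967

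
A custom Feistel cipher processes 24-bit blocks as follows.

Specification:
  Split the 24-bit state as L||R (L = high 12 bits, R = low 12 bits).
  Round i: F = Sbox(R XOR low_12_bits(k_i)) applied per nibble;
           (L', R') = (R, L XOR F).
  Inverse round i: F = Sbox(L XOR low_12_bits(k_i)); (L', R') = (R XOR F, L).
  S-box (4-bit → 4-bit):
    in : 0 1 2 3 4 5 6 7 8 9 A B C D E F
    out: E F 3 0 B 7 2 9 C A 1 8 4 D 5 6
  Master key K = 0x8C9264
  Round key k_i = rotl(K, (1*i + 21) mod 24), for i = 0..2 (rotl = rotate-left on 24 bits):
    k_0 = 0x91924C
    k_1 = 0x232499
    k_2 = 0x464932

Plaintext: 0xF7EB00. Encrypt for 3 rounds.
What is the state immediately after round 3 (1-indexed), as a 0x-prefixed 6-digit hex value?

0x470879

s_0 = plaintext = 0xF7EB00
s_1 = Round(s_0, k_0) = 0xB005CA
s_2 = Round(s_1, k_1) = 0x5CA470
s_3 = Round(s_2, k_2) = 0x470879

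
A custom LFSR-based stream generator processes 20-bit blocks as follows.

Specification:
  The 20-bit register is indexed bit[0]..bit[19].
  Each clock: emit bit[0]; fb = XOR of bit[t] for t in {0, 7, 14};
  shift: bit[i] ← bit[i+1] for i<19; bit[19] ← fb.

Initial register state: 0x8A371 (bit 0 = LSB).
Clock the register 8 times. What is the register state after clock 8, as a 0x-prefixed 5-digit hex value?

0x558A3

reg_0 = 0x8A371
clock 1: out=1, reg = 0xC51B8
clock 2: out=0, reg = 0x628DC
clock 3: out=0, reg = 0xB146E
clock 4: out=0, reg = 0x58A37
clock 5: out=1, reg = 0xAC51B
clock 6: out=1, reg = 0x5628D
clock 7: out=1, reg = 0xAB146
clock 8: out=0, reg = 0x558A3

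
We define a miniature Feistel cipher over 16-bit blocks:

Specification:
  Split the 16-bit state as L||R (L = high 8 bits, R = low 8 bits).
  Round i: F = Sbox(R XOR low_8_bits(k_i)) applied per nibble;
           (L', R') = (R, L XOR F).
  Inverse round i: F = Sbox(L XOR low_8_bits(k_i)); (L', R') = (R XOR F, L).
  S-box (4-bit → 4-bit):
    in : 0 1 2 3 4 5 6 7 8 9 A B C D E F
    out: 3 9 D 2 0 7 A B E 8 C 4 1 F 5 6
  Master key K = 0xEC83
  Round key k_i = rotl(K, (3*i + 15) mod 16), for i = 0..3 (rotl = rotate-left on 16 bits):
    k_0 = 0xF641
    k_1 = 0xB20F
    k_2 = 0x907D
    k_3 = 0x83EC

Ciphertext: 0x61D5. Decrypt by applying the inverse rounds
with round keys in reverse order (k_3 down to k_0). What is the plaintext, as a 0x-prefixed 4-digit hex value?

0x9B9D

s_0 = ciphertext = 0x61D5
s_1 = InvRound(s_0, k_3) = 0x3A61
s_2 = InvRound(s_1, k_2) = 0x6A3A
s_3 = InvRound(s_2, k_1) = 0x9D6A
s_4 = InvRound(s_3, k_0) = 0x9B9D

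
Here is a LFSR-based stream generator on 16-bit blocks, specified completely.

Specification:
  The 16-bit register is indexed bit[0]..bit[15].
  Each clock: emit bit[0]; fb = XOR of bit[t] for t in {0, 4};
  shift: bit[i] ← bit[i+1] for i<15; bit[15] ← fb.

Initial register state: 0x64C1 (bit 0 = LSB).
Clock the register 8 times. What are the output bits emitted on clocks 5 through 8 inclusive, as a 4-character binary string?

reg_0 = 0x64C1
clock 1: out=1, reg = 0xB260
clock 2: out=0, reg = 0x5930
clock 3: out=0, reg = 0xAC98
clock 4: out=0, reg = 0xD64C
clock 5: out=0, reg = 0x6B26
clock 6: out=0, reg = 0x3593
clock 7: out=1, reg = 0x1AC9
clock 8: out=1, reg = 0x8D64

0011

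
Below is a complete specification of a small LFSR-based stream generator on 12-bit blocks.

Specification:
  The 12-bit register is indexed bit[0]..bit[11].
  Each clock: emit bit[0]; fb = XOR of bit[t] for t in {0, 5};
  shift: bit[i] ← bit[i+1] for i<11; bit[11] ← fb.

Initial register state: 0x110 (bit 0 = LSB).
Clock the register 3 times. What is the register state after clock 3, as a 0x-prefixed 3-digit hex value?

reg_0 = 0x110
clock 1: out=0, reg = 0x088
clock 2: out=0, reg = 0x044
clock 3: out=0, reg = 0x022

0x022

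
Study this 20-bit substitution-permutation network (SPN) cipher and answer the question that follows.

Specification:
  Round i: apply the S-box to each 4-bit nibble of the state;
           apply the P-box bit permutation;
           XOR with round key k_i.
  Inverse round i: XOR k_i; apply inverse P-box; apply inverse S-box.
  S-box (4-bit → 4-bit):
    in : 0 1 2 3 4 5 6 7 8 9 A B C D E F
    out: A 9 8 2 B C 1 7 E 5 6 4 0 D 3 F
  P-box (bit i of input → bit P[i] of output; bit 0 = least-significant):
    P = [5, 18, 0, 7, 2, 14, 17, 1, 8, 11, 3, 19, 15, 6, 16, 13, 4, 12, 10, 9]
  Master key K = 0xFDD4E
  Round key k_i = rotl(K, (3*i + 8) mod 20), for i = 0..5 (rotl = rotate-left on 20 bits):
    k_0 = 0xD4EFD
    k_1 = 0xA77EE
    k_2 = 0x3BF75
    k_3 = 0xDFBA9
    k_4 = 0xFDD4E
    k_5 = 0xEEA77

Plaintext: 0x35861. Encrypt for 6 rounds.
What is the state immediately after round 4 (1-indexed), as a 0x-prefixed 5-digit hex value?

s_0 = plaintext = 0x35861
s_1 = Round(s_0, k_0) = 0x47651
s_2 = Round(s_1, k_1) = 0x9E41C
s_3 = Round(s_2, k_2) = 0xB3223
s_4 = Round(s_3, k_3) = 0x1FFEB
s_5 = Round(s_4, k_4) = 0x63613
s_6 = Round(s_5, k_5) = 0xAEB21

0x1FFEB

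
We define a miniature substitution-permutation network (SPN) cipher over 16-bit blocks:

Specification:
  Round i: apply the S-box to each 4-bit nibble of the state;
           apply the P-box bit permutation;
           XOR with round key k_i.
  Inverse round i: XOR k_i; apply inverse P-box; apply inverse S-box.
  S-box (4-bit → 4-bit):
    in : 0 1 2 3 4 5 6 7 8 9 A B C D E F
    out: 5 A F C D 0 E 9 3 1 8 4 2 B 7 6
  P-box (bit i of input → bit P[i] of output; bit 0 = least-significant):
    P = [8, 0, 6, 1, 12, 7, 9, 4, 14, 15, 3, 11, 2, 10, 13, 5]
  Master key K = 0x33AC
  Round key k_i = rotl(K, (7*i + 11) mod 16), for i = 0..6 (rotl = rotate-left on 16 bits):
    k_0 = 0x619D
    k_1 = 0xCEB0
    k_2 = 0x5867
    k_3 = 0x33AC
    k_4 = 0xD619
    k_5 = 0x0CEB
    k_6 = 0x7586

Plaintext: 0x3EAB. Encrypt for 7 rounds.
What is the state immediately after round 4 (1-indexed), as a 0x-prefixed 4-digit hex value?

0x3497

s_0 = plaintext = 0x3EAB
s_1 = Round(s_0, k_0) = 0x81E5
s_2 = Round(s_1, k_1) = 0x5034
s_3 = Round(s_2, k_2) = 0x1B3D
s_4 = Round(s_3, k_3) = 0x3497
s_5 = Round(s_4, k_4) = 0xAF33
s_6 = Round(s_5, k_5) = 0x8E91
s_7 = Round(s_6, k_6) = 0xA189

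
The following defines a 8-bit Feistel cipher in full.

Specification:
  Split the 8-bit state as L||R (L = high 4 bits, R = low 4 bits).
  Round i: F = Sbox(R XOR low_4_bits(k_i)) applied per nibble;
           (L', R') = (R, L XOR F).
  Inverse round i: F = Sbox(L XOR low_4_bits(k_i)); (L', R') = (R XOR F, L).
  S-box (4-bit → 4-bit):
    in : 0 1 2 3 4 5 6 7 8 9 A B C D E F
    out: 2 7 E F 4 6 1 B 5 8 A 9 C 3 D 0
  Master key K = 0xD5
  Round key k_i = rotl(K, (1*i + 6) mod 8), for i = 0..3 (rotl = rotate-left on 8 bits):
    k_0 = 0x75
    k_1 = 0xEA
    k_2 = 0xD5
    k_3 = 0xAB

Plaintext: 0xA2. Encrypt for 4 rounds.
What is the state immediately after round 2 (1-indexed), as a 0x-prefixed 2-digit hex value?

0x1B

s_0 = plaintext = 0xA2
s_1 = Round(s_0, k_0) = 0x21
s_2 = Round(s_1, k_1) = 0x1B
s_3 = Round(s_2, k_2) = 0xBC
s_4 = Round(s_3, k_3) = 0xC0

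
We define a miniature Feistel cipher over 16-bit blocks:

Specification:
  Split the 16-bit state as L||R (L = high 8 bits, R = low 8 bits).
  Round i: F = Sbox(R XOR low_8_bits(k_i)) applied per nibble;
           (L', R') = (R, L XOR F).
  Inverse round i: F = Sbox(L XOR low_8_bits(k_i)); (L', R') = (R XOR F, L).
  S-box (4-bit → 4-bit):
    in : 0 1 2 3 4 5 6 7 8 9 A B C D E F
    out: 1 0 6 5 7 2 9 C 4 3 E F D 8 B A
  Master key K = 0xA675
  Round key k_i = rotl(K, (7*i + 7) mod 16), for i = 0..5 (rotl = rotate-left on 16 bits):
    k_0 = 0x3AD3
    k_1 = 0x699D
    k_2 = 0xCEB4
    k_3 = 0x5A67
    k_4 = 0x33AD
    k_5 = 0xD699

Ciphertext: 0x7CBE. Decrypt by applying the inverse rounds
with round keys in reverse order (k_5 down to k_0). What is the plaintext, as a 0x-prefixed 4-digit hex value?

0x04BB

s_0 = ciphertext = 0x7CBE
s_1 = InvRound(s_0, k_5) = 0x0C7C
s_2 = InvRound(s_1, k_4) = 0x9C0C
s_3 = InvRound(s_2, k_3) = 0xA39C
s_4 = InvRound(s_3, k_2) = 0x90A3
s_5 = InvRound(s_4, k_1) = 0xBB90
s_6 = InvRound(s_5, k_0) = 0x04BB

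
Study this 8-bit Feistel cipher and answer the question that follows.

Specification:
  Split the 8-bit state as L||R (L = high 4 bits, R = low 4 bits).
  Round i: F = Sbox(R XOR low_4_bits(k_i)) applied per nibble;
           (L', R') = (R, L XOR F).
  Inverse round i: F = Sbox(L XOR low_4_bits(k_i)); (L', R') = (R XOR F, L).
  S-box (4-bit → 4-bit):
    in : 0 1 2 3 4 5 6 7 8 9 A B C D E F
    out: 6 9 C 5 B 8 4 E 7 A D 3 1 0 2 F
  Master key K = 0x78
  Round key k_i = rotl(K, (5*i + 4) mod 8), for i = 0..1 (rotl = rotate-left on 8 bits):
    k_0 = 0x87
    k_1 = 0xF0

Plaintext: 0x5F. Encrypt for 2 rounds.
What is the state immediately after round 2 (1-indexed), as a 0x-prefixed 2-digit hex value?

0x23

s_0 = plaintext = 0x5F
s_1 = Round(s_0, k_0) = 0xF2
s_2 = Round(s_1, k_1) = 0x23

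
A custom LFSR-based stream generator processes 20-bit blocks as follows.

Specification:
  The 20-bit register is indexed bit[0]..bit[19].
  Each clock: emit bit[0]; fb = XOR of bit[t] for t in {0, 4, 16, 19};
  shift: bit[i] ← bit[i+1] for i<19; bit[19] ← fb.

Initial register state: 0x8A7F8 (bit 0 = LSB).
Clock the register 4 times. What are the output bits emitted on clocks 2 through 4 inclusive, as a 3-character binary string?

001

reg_0 = 0x8A7F8
clock 1: out=0, reg = 0x453FC
clock 2: out=0, reg = 0xA29FE
clock 3: out=0, reg = 0x514FF
clock 4: out=1, reg = 0xA8A7F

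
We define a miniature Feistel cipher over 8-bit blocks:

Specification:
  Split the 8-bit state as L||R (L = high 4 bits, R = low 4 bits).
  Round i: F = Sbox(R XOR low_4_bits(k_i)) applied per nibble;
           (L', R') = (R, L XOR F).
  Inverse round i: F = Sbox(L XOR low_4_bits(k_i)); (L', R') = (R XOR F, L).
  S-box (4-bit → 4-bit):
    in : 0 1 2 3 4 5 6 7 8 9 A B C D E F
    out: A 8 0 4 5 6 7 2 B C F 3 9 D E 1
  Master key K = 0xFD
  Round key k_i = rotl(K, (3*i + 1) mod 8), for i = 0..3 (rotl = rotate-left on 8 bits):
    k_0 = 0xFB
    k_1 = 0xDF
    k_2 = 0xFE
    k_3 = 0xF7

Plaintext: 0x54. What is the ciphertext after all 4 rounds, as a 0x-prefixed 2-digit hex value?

0x86

s_0 = plaintext = 0x54
s_1 = Round(s_0, k_0) = 0x44
s_2 = Round(s_1, k_1) = 0x47
s_3 = Round(s_2, k_2) = 0x78
s_4 = Round(s_3, k_3) = 0x86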